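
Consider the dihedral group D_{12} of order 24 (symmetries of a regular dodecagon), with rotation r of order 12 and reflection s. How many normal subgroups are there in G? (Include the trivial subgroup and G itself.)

G has 34 subgroups. Checking conjugation-invariance by order — order 1: 1/1 normal; order 2: 1/13 normal; order 3: 1/1 normal; order 4: 1/7 normal; order 6: 1/5 normal; order 8: 0/3 normal; order 12: 3/3 normal; order 24: 1/1 normal.
Total normal subgroups: 9.

9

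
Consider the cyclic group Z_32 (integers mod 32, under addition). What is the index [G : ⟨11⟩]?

1

|⟨11⟩| = 32 and |G| = 32.
By Lagrange, [G : H] = |G|/|H| = 32/32 = 1.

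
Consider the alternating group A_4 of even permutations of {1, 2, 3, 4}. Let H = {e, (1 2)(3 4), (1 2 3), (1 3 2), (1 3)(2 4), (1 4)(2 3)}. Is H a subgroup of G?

No

Closure fails: (1 3 2) ∘ (1 2)(3 4) = (2 3 4) ∉ H. So H is not a subgroup.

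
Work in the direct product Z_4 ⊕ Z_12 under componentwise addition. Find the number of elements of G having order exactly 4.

An element (a,b) has order lcm(ord(a), ord(b)); count pairs with lcm equal to 4.
Enumerating gives 12 such elements.

12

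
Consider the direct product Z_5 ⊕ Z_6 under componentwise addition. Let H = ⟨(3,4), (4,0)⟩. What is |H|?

15

|⟨(3,4)⟩| = 15 and |⟨(4,0)⟩| = 5, so |H| is a multiple of lcm(15, 5) = 15 and divides |G| = 30.
Closing under the operation: H = {(0,0), (0,2), (0,4), (1,0), (1,2), (1,4), (2,0), (2,2), (2,4), (3,0), (3,2), (3,4), (4,0), (4,2), (4,4)}, so |H| = 15.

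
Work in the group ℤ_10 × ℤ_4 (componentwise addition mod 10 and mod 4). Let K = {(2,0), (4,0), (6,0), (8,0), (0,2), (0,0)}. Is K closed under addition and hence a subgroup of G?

|K| = 6 does not divide |G| = 40, so by Lagrange K is not a subgroup.

No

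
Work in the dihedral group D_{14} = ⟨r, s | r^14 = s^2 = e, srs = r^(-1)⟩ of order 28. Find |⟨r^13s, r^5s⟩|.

|⟨r^13s⟩| = 2 and |⟨r^5s⟩| = 2, so |H| is a multiple of lcm(2, 2) = 2 and divides |G| = 28.
Closing under the operation: H = {e, r^2, r^4, r^6, r^8, r^10, r^12, rs, r^3s, r^5s, r^7s, r^9s, r^11s, r^13s}, so |H| = 14.

14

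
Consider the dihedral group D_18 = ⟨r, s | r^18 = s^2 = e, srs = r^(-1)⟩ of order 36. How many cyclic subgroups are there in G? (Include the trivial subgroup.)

24

Group the elements of G by the cyclic subgroup they generate; each cyclic subgroup of order d accounts for φ(d) elements.
Cyclic subgroups by order — order 1: 1; order 2: 19; order 3: 1; order 6: 1; order 9: 1; order 18: 1.
Total: 24.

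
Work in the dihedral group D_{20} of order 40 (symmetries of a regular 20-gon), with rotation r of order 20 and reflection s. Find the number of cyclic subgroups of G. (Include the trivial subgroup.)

26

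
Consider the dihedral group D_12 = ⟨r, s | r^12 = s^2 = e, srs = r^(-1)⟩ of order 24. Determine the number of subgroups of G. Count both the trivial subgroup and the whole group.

34

|G| = 24, so by Lagrange every subgroup order divides 24. Divisors: 1, 2, 3, 4, 6, 8, 12, 24.
Subgroups by order — order 1: 1; order 2: 13; order 3: 1; order 4: 7; order 6: 5; order 8: 3; order 12: 3; order 24: 1.
Total: 1 + 13 + 1 + 7 + 5 + 3 + 3 + 1 = 34.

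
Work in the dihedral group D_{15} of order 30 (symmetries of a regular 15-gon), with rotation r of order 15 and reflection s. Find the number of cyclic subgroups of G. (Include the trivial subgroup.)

Each element a generates a cyclic subgroup ⟨a⟩; distinct elements may generate the same one (a cyclic group of order d has φ(d) generators).
Cyclic subgroups by order — order 1: 1; order 2: 15; order 3: 1; order 5: 1; order 15: 1.
Total: 19.

19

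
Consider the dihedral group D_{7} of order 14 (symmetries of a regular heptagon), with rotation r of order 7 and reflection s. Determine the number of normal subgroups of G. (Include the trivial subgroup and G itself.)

3

G has 10 subgroups. Checking conjugation-invariance by order — order 1: 1/1 normal; order 2: 0/7 normal; order 7: 1/1 normal; order 14: 1/1 normal.
Total normal subgroups: 3.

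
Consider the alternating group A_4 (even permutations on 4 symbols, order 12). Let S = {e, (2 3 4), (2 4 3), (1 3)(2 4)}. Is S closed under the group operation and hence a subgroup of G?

Closure fails: (2 4 3) ∘ (1 3)(2 4) = (1 2 3) ∉ S. So S is not a subgroup.

No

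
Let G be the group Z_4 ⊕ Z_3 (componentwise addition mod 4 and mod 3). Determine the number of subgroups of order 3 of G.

|G| = 12 and 3 | 12, so subgroups of order 3 are possible by Lagrange.
The subgroups of order 3 are: {(0,0), (0,1), (0,2)}.
So G has 1 subgroup of order 3.

1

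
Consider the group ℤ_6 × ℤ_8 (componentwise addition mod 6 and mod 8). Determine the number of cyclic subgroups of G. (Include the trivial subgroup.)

Each element a generates a cyclic subgroup ⟨a⟩; distinct elements may generate the same one (a cyclic group of order d has φ(d) generators).
Cyclic subgroups by order — order 1: 1; order 2: 3; order 3: 1; order 4: 2; order 6: 3; order 8: 2; order 12: 2; order 24: 2.
Total: 16.

16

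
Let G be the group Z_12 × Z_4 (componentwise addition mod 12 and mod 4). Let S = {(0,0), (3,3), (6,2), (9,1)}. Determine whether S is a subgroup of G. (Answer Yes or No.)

|S| = 4 divides |G| = 48, consistent with Lagrange.
S contains the identity, every element's inverse is in S, and S is closed under +: it is a subgroup.
In fact S = ⟨(9,1)⟩.

Yes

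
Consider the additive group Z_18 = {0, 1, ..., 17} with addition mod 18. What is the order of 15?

6

In Z_18, the order of an element a is n/gcd(a, n).
gcd(15, 18) = 3, so |⟨15⟩| = 18/3 = 6.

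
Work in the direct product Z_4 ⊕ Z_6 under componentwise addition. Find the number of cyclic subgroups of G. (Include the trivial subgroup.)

Group the elements of G by the cyclic subgroup they generate; each cyclic subgroup of order d accounts for φ(d) elements.
Cyclic subgroups by order — order 1: 1; order 2: 3; order 3: 1; order 4: 2; order 6: 3; order 12: 2.
Total: 12.

12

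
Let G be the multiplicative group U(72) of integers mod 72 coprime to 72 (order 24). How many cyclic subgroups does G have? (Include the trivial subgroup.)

A cyclic subgroup of order d is generated by each of its φ(d) elements of order d, so the cyclic subgroups of order d number (#elements of order d)/φ(d).
Cyclic subgroups by order — order 1: 1; order 2: 7; order 3: 1; order 6: 7.
Total: 16.

16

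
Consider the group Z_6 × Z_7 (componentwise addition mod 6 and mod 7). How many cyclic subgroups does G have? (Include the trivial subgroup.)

8

A cyclic subgroup of order d is generated by each of its φ(d) elements of order d, so the cyclic subgroups of order d number (#elements of order d)/φ(d).
Cyclic subgroups by order — order 1: 1; order 2: 1; order 3: 1; order 6: 1; order 7: 1; order 14: 1; order 21: 1; order 42: 1.
Total: 8.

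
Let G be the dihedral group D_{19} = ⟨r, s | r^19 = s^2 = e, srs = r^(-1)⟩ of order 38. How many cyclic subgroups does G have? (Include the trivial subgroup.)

A cyclic subgroup of order d is generated by each of its φ(d) elements of order d, so the cyclic subgroups of order d number (#elements of order d)/φ(d).
Cyclic subgroups by order — order 1: 1; order 2: 19; order 19: 1.
Total: 21.

21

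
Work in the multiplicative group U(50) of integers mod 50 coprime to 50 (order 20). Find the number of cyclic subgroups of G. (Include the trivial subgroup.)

Group the elements of G by the cyclic subgroup they generate; each cyclic subgroup of order d accounts for φ(d) elements.
Cyclic subgroups by order — order 1: 1; order 2: 1; order 4: 1; order 5: 1; order 10: 1; order 20: 1.
Total: 6.

6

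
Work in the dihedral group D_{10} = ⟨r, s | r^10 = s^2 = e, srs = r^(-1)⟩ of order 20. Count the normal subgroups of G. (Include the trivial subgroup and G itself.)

G has 22 subgroups. Checking conjugation-invariance by order — order 1: 1/1 normal; order 2: 1/11 normal; order 4: 0/5 normal; order 5: 1/1 normal; order 10: 3/3 normal; order 20: 1/1 normal.
Total normal subgroups: 7.

7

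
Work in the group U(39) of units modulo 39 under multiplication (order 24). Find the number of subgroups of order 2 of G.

|G| = 24 and 2 | 24, so subgroups of order 2 are possible by Lagrange.
The subgroups of order 2 are: {1, 14}; {1, 25}; {1, 38}.
So G has 3 subgroups of order 2.

3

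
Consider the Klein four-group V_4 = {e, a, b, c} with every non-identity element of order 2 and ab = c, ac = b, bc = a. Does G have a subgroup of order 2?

Yes

2 | 4. A subgroup of order 2 is {e, a}.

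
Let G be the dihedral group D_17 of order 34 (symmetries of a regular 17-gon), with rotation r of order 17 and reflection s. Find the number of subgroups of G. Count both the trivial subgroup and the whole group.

|G| = 34, so by Lagrange every subgroup order divides 34. Divisors: 1, 2, 17, 34.
Subgroups by order — order 1: 1; order 2: 17; order 17: 1; order 34: 1.
Total: 1 + 17 + 1 + 1 = 20.

20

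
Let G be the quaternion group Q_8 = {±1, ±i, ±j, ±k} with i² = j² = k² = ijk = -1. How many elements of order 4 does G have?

The elements of order 4 are: i, -i, j, -j, k, -k.
That's 6.

6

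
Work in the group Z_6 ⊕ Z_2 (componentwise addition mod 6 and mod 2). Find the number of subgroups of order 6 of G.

3

|G| = 12 and 6 | 12, so subgroups of order 6 are possible by Lagrange.
The subgroups of order 6 are: {(0,0), (0,1), (2,0), (2,1), (4,0), (4,1)}; {(0,0), (1,0), (2,0), (3,0), (4,0), (5,0)}; {(0,0), (1,1), (2,0), (3,1), (4,0), (5,1)}.
So G has 3 subgroups of order 6.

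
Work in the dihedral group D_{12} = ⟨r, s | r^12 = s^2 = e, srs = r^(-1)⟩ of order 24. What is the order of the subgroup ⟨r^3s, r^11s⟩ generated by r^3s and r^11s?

6

|⟨r^3s⟩| = 2 and |⟨r^11s⟩| = 2, so |H| is a multiple of lcm(2, 2) = 2 and divides |G| = 24.
Closing under the operation: H = {e, r^4, r^8, r^3s, r^7s, r^11s}, so |H| = 6.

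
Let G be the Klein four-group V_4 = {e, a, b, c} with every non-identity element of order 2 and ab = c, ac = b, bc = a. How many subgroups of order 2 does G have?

|G| = 4 and 2 | 4, so subgroups of order 2 are possible by Lagrange.
The subgroups of order 2 are: {e, a}; {e, b}; {e, c}.
So G has 3 subgroups of order 2.

3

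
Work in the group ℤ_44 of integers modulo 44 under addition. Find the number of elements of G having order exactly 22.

In a cyclic group of order 44, the number of elements of order d (for d | 44) is φ(d).
φ(22) = 10.

10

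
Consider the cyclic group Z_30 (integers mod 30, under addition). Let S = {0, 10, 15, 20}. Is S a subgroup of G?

No

|S| = 4 does not divide |G| = 30, so by Lagrange S is not a subgroup.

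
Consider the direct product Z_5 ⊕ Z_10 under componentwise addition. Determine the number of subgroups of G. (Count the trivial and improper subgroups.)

|G| = 50, so by Lagrange every subgroup order divides 50. Divisors: 1, 2, 5, 10, 25, 50.
Subgroups by order — order 1: 1; order 2: 1; order 5: 6; order 10: 6; order 25: 1; order 50: 1.
Total: 1 + 1 + 6 + 6 + 1 + 1 = 16.

16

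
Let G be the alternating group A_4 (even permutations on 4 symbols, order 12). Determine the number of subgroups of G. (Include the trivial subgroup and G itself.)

10

|G| = 12, so by Lagrange every subgroup order divides 12. Divisors: 1, 2, 3, 4, 6, 12.
Subgroups by order — order 1: 1; order 2: 3; order 3: 4; order 4: 1; order 6: 0; order 12: 1.
Total: 1 + 3 + 4 + 1 + 0 + 1 = 10.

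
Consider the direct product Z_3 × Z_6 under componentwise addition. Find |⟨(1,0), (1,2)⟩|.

|⟨(1,0)⟩| = 3 and |⟨(1,2)⟩| = 3, so |H| is a multiple of lcm(3, 3) = 3 and divides |G| = 18.
Closing under the operation: H = {(0,0), (0,2), (0,4), (1,0), (1,2), (1,4), (2,0), (2,2), (2,4)}, so |H| = 9.

9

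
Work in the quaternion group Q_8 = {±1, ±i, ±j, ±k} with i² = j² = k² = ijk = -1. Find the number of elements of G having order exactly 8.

0

No element of G has order 8 (even though 8 | 8).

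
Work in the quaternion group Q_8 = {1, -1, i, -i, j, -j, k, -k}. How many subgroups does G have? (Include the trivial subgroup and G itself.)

|G| = 8, so by Lagrange every subgroup order divides 8. Divisors: 1, 2, 4, 8.
Subgroups by order — order 1: 1; order 2: 1; order 4: 3; order 8: 1.
Total: 1 + 1 + 3 + 1 = 6.

6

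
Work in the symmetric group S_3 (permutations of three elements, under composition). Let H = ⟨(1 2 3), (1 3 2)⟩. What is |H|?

|⟨(1 2 3)⟩| = 3 and |⟨(1 3 2)⟩| = 3, so |H| is a multiple of lcm(3, 3) = 3 and divides |G| = 6.
Closing under the operation: H = {e, (1 2 3), (1 3 2)}, so |H| = 3.

3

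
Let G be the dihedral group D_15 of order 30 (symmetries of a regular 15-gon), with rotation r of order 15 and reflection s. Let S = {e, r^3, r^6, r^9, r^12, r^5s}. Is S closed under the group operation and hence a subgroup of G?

No

Closure fails: r^9 · r^5s = r^14s ∉ S. So S is not a subgroup.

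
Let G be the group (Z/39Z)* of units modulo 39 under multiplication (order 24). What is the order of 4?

6

Compute successive powers of 4 mod 39: 4, 16, 25, 22, 10, 1; 4^6 ≡ 1 (mod 39).
So |⟨4⟩| = 6.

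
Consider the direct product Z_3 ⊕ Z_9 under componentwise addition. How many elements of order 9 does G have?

18

An element (a,b) has order lcm(ord(a), ord(b)); count pairs with lcm equal to 9.
Enumerating gives 18 such elements.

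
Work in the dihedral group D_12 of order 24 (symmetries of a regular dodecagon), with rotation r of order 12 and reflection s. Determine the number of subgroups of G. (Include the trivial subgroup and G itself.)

|G| = 24, so by Lagrange every subgroup order divides 24. Divisors: 1, 2, 3, 4, 6, 8, 12, 24.
Subgroups by order — order 1: 1; order 2: 13; order 3: 1; order 4: 7; order 6: 5; order 8: 3; order 12: 3; order 24: 1.
Total: 1 + 13 + 1 + 7 + 5 + 3 + 3 + 1 = 34.

34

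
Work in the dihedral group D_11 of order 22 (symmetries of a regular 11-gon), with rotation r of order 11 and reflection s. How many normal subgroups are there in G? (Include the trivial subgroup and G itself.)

3

G has 14 subgroups. Checking conjugation-invariance by order — order 1: 1/1 normal; order 2: 0/11 normal; order 11: 1/1 normal; order 22: 1/1 normal.
Total normal subgroups: 3.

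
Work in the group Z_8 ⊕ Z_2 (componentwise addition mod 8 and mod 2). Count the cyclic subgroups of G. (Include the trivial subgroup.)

Each element a generates a cyclic subgroup ⟨a⟩; distinct elements may generate the same one (a cyclic group of order d has φ(d) generators).
Cyclic subgroups by order — order 1: 1; order 2: 3; order 4: 2; order 8: 2.
Total: 8.

8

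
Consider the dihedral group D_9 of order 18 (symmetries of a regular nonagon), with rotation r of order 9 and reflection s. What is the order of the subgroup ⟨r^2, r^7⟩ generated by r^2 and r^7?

|⟨r^2⟩| = 9 and |⟨r^7⟩| = 9, so |H| is a multiple of lcm(9, 9) = 9 and divides |G| = 18.
Closing under the operation: H = {e, r, r^2, r^3, r^4, r^5, r^6, r^7, r^8}, so |H| = 9.

9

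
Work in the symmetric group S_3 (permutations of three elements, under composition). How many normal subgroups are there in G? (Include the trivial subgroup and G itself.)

G has 6 subgroups. Checking conjugation-invariance by order — order 1: 1/1 normal; order 2: 0/3 normal; order 3: 1/1 normal; order 6: 1/1 normal.
Total normal subgroups: 3.

3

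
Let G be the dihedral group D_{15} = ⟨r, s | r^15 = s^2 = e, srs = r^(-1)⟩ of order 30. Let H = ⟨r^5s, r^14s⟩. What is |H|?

10

|⟨r^5s⟩| = 2 and |⟨r^14s⟩| = 2, so |H| is a multiple of lcm(2, 2) = 2 and divides |G| = 30.
Closing under the operation: H = {e, r^3, r^6, r^9, r^12, r^2s, r^5s, r^8s, r^11s, r^14s}, so |H| = 10.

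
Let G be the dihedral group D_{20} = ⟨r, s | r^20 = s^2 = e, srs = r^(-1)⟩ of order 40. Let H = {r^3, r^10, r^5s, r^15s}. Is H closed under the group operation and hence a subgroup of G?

No

The identity e ∉ H, so H is not a subgroup.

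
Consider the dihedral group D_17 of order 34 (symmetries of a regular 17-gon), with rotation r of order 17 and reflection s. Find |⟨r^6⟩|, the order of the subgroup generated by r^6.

Computing powers of r^6: the smallest k with (r^6)^k = e is k = 17.

17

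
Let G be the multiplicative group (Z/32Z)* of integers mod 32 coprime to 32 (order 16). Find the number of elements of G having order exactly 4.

The elements of order 4 are: 7, 9, 23, 25.
That's 4.

4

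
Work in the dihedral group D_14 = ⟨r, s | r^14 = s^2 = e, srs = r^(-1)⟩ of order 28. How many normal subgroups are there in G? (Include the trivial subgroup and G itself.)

7

G has 28 subgroups. Checking conjugation-invariance by order — order 1: 1/1 normal; order 2: 1/15 normal; order 4: 0/7 normal; order 7: 1/1 normal; order 14: 3/3 normal; order 28: 1/1 normal.
Total normal subgroups: 7.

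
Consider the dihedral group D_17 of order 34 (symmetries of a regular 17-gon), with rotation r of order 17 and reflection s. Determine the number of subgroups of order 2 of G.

17

|G| = 34 and 2 | 34, so subgroups of order 2 are possible by Lagrange.
The subgroups of order 2 are: {e, r^10s}; {e, r^11s}; {e, r^12s}; {e, r^13s}; … (17 in all).
So G has 17 subgroups of order 2.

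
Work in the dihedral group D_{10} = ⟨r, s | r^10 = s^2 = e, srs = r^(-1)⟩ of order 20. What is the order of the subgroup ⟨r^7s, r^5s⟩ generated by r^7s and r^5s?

10

|⟨r^7s⟩| = 2 and |⟨r^5s⟩| = 2, so |H| is a multiple of lcm(2, 2) = 2 and divides |G| = 20.
Closing under the operation: H = {e, r^2, r^4, r^6, r^8, rs, r^3s, r^5s, r^7s, r^9s}, so |H| = 10.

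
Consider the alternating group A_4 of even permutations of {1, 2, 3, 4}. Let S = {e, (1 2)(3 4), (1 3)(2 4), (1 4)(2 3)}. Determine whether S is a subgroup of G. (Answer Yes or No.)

Yes

|S| = 4 divides |G| = 12, consistent with Lagrange.
S contains the identity, every element's inverse is in S, and S is closed under ∘: it is a subgroup.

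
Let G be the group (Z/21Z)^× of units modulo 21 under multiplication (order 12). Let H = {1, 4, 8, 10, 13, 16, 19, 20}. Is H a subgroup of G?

|H| = 8 does not divide |G| = 12, so by Lagrange H is not a subgroup.

No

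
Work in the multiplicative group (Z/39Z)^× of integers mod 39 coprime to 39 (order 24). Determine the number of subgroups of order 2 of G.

|G| = 24 and 2 | 24, so subgroups of order 2 are possible by Lagrange.
The subgroups of order 2 are: {1, 14}; {1, 25}; {1, 38}.
So G has 3 subgroups of order 2.

3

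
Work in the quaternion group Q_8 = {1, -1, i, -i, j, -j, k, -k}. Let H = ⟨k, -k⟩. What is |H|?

|⟨k⟩| = 4 and |⟨-k⟩| = 4, so |H| is a multiple of lcm(4, 4) = 4 and divides |G| = 8.
Closing under the operation: H = {1, -1, k, -k}, so |H| = 4.

4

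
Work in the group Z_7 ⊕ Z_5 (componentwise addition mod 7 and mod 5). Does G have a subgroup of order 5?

5 | 35. A subgroup of order 5 is {(0,0), (0,1), (0,2), (0,3), (0,4)}.

Yes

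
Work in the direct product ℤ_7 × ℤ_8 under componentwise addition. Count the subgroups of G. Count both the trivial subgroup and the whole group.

|G| = 56, so by Lagrange every subgroup order divides 56. Divisors: 1, 2, 4, 7, 8, 14, 28, 56.
Subgroups by order — order 1: 1; order 2: 1; order 4: 1; order 7: 1; order 8: 1; order 14: 1; order 28: 1; order 56: 1.
Total: 1 + 1 + 1 + 1 + 1 + 1 + 1 + 1 = 8.

8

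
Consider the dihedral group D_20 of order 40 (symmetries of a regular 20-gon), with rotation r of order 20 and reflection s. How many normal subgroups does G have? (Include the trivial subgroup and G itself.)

9

G has 48 subgroups. Checking conjugation-invariance by order — order 1: 1/1 normal; order 2: 1/21 normal; order 4: 1/11 normal; order 5: 1/1 normal; order 8: 0/5 normal; order 10: 1/5 normal; order 20: 3/3 normal; order 40: 1/1 normal.
Total normal subgroups: 9.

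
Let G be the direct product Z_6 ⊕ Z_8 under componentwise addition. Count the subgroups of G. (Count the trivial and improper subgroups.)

22

|G| = 48, so by Lagrange every subgroup order divides 48. Divisors: 1, 2, 3, 4, 6, 8, 12, 16, 24, 48.
Subgroups by order — order 1: 1; order 2: 3; order 3: 1; order 4: 3; order 6: 3; order 8: 3; order 12: 3; order 16: 1; order 24: 3; order 48: 1.
Total: 1 + 3 + 1 + 3 + 3 + 3 + 3 + 1 + 3 + 1 = 22.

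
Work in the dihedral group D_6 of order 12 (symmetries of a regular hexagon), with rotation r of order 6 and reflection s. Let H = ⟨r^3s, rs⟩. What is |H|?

6

|⟨r^3s⟩| = 2 and |⟨rs⟩| = 2, so |H| is a multiple of lcm(2, 2) = 2 and divides |G| = 12.
Closing under the operation: H = {e, r^2, r^4, rs, r^3s, r^5s}, so |H| = 6.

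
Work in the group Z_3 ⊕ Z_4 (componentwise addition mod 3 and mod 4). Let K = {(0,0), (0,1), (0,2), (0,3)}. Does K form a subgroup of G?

|K| = 4 divides |G| = 12, consistent with Lagrange.
K contains the identity, every element's inverse is in K, and K is closed under +: it is a subgroup.
In fact K = ⟨(0,1)⟩.

Yes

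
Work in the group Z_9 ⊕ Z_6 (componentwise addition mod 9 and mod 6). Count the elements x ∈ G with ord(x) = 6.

An element (a,b) has order lcm(ord(a), ord(b)); count pairs with lcm equal to 6.
Enumerating gives 8 such elements.

8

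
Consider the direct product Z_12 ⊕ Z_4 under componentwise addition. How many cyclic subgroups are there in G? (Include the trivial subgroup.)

20

Each element a generates a cyclic subgroup ⟨a⟩; distinct elements may generate the same one (a cyclic group of order d has φ(d) generators).
Cyclic subgroups by order — order 1: 1; order 2: 3; order 3: 1; order 4: 6; order 6: 3; order 12: 6.
Total: 20.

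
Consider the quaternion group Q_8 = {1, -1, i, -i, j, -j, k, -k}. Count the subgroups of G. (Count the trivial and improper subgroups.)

6

|G| = 8, so by Lagrange every subgroup order divides 8. Divisors: 1, 2, 4, 8.
Subgroups by order — order 1: 1; order 2: 1; order 4: 3; order 8: 1.
Total: 1 + 1 + 3 + 1 = 6.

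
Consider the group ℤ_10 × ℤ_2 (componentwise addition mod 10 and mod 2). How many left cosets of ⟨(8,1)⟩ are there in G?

2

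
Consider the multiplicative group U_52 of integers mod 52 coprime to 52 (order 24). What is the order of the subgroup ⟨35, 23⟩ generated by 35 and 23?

|⟨35⟩| = 6 and |⟨23⟩| = 6, so |H| is a multiple of lcm(6, 6) = 6 and divides |G| = 24.
Closing under the operation: H = {1, 3, 9, 17, 23, 25, 27, 29, 35, 43, 49, 51}, so |H| = 12.

12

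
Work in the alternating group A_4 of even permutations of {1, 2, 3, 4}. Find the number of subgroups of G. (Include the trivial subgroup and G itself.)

10

|G| = 12, so by Lagrange every subgroup order divides 12. Divisors: 1, 2, 3, 4, 6, 12.
Subgroups by order — order 1: 1; order 2: 3; order 3: 4; order 4: 1; order 6: 0; order 12: 1.
Total: 1 + 3 + 4 + 1 + 0 + 1 = 10.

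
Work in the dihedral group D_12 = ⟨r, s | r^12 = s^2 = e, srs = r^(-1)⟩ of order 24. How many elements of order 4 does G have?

2

The elements of order 4 are: r^3, r^9.
That's 2.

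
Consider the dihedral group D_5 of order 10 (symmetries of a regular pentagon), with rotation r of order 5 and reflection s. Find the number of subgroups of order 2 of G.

|G| = 10 and 2 | 10, so subgroups of order 2 are possible by Lagrange.
The subgroups of order 2 are: {e, r^2s}; {e, r^3s}; {e, r^4s}; {e, rs}; … (5 in all).
So G has 5 subgroups of order 2.

5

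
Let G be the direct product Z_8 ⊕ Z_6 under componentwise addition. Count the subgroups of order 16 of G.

1

|G| = 48 and 16 | 48, so subgroups of order 16 are possible by Lagrange.
The subgroups of order 16 are: {(0,0), (0,3), (1,0), (1,3), (2,0), (2,3), (3,0), (3,3), (4,0), (4,3), (5,0), (5,3), (6,0), (6,3), (7,0), (7,3)}.
So G has 1 subgroup of order 16.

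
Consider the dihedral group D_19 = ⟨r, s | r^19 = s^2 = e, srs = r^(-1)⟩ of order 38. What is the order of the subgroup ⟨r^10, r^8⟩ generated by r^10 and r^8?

19

|⟨r^10⟩| = 19 and |⟨r^8⟩| = 19, so |H| is a multiple of lcm(19, 19) = 19 and divides |G| = 38.
Closing under the operation: H = {e, r, r^2, r^3, r^4, r^5, r^6, r^7, r^8, r^9, r^10, r^11, r^12, r^13, r^14, r^15, r^16, r^17, r^18}, so |H| = 19.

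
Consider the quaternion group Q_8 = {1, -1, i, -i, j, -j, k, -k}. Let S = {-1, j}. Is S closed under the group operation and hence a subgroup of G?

The identity 1 ∉ S, so S is not a subgroup.

No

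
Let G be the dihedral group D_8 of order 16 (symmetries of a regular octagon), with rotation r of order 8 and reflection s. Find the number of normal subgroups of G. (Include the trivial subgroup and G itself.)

G has 19 subgroups. Checking conjugation-invariance by order — order 1: 1/1 normal; order 2: 1/9 normal; order 4: 1/5 normal; order 8: 3/3 normal; order 16: 1/1 normal.
Total normal subgroups: 7.

7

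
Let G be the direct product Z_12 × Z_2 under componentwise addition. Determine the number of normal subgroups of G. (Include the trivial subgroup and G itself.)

G is abelian, so every subgroup is normal.
G has 16 subgroups in total, hence 16 normal subgroups.

16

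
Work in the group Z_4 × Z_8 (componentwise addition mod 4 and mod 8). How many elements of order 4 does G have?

12

An element (a,b) has order lcm(ord(a), ord(b)); count pairs with lcm equal to 4.
Enumerating gives 12 such elements.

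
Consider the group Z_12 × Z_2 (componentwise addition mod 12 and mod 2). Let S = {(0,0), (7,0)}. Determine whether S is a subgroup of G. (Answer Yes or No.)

(7,0) ∈ S but its inverse (5,0) ∉ S, so S is not a subgroup.

No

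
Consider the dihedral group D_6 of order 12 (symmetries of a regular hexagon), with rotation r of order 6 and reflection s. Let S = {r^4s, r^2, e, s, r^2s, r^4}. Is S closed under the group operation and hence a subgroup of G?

Yes

|S| = 6 divides |G| = 12, consistent with Lagrange.
S contains the identity, every element's inverse is in S, and S is closed under ·: it is a subgroup.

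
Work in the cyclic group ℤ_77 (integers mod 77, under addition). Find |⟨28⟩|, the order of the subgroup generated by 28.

In ℤ_77, the order of an element a is n/gcd(a, n).
gcd(28, 77) = 7, so |⟨28⟩| = 77/7 = 11.

11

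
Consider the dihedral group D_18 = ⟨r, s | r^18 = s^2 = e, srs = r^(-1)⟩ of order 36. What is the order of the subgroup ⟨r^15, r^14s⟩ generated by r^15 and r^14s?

12

|⟨r^15⟩| = 6 and |⟨r^14s⟩| = 2, so |H| is a multiple of lcm(6, 2) = 6 and divides |G| = 36.
Closing under the operation: H = {e, r^3, r^6, r^9, r^12, r^15, r^2s, r^5s, r^8s, r^11s, r^14s, r^17s}, so |H| = 12.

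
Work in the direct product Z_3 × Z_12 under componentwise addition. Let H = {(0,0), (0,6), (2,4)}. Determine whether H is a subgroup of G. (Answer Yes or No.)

No

(2,4) ∈ H but its inverse (1,8) ∉ H, so H is not a subgroup.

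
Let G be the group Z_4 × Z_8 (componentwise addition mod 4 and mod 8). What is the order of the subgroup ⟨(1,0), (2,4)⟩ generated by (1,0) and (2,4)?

8

|⟨(1,0)⟩| = 4 and |⟨(2,4)⟩| = 2, so |H| is a multiple of lcm(4, 2) = 4 and divides |G| = 32.
Closing under the operation: H = {(0,0), (0,4), (1,0), (1,4), (2,0), (2,4), (3,0), (3,4)}, so |H| = 8.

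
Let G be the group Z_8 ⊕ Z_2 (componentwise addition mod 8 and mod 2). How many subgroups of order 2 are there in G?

3

|G| = 16 and 2 | 16, so subgroups of order 2 are possible by Lagrange.
The subgroups of order 2 are: {(0,0), (0,1)}; {(0,0), (4,0)}; {(0,0), (4,1)}.
So G has 3 subgroups of order 2.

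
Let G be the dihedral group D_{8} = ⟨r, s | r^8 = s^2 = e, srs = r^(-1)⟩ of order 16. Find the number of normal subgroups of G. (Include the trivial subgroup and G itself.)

G has 19 subgroups. Checking conjugation-invariance by order — order 1: 1/1 normal; order 2: 1/9 normal; order 4: 1/5 normal; order 8: 3/3 normal; order 16: 1/1 normal.
Total normal subgroups: 7.

7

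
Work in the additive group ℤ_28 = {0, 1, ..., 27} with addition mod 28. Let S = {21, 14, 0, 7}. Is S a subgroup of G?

Yes

|S| = 4 divides |G| = 28, consistent with Lagrange.
S contains the identity, every element's inverse is in S, and S is closed under +: it is a subgroup.
In fact S = ⟨21⟩.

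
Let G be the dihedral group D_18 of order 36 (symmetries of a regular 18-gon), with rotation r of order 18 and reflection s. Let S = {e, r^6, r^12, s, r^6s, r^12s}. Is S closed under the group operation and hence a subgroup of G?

Yes

|S| = 6 divides |G| = 36, consistent with Lagrange.
S contains the identity, every element's inverse is in S, and S is closed under ·: it is a subgroup.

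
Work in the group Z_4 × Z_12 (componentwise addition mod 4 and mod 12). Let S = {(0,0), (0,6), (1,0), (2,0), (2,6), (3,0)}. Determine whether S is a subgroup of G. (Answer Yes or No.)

Closure fails: (0,6) + (3,0) = (3,6) ∉ S. So S is not a subgroup.

No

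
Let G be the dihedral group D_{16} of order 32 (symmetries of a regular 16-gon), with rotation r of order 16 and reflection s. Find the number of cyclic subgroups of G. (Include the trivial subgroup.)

21

A cyclic subgroup of order d is generated by each of its φ(d) elements of order d, so the cyclic subgroups of order d number (#elements of order d)/φ(d).
Cyclic subgroups by order — order 1: 1; order 2: 17; order 4: 1; order 8: 1; order 16: 1.
Total: 21.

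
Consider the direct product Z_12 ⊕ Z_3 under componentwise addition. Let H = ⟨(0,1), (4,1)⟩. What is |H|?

9

|⟨(0,1)⟩| = 3 and |⟨(4,1)⟩| = 3, so |H| is a multiple of lcm(3, 3) = 3 and divides |G| = 36.
Closing under the operation: H = {(0,0), (0,1), (0,2), (4,0), (4,1), (4,2), (8,0), (8,1), (8,2)}, so |H| = 9.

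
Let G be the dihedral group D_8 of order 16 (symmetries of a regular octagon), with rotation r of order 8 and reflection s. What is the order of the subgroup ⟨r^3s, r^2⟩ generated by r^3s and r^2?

8

|⟨r^3s⟩| = 2 and |⟨r^2⟩| = 4, so |H| is a multiple of lcm(2, 4) = 4 and divides |G| = 16.
Closing under the operation: H = {e, r^2, r^4, r^6, rs, r^3s, r^5s, r^7s}, so |H| = 8.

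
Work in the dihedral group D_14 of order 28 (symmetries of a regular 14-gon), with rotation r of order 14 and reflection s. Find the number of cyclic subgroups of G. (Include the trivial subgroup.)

18

A cyclic subgroup of order d is generated by each of its φ(d) elements of order d, so the cyclic subgroups of order d number (#elements of order d)/φ(d).
Cyclic subgroups by order — order 1: 1; order 2: 15; order 7: 1; order 14: 1.
Total: 18.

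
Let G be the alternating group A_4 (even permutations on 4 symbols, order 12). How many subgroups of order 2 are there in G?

3

|G| = 12 and 2 | 12, so subgroups of order 2 are possible by Lagrange.
The subgroups of order 2 are: {e, (1 2)(3 4)}; {e, (1 3)(2 4)}; {e, (1 4)(2 3)}.
So G has 3 subgroups of order 2.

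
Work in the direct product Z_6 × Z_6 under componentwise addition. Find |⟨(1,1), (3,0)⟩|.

|⟨(1,1)⟩| = 6 and |⟨(3,0)⟩| = 2, so |H| is a multiple of lcm(6, 2) = 6 and divides |G| = 36.
Closing under the operation: H = {(0,0), (0,3), (1,1), (1,4), (2,2), (2,5), (3,0), (3,3), (4,1), (4,4), (5,2), (5,5)}, so |H| = 12.

12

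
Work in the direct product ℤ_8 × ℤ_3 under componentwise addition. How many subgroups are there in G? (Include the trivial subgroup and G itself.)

8

|G| = 24, so by Lagrange every subgroup order divides 24. Divisors: 1, 2, 3, 4, 6, 8, 12, 24.
Subgroups by order — order 1: 1; order 2: 1; order 3: 1; order 4: 1; order 6: 1; order 8: 1; order 12: 1; order 24: 1.
Total: 1 + 1 + 1 + 1 + 1 + 1 + 1 + 1 = 8.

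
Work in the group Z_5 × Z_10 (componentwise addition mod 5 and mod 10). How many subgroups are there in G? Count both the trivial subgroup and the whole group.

|G| = 50, so by Lagrange every subgroup order divides 50. Divisors: 1, 2, 5, 10, 25, 50.
Subgroups by order — order 1: 1; order 2: 1; order 5: 6; order 10: 6; order 25: 1; order 50: 1.
Total: 1 + 1 + 6 + 6 + 1 + 1 = 16.

16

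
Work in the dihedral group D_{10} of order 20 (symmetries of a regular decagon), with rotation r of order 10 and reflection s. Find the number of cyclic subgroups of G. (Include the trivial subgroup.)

14

Group the elements of G by the cyclic subgroup they generate; each cyclic subgroup of order d accounts for φ(d) elements.
Cyclic subgroups by order — order 1: 1; order 2: 11; order 5: 1; order 10: 1.
Total: 14.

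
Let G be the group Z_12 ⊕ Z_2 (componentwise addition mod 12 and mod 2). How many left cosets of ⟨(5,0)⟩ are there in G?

2

|⟨(5,0)⟩| = 12 and |G| = 24.
By Lagrange, [G : H] = |G|/|H| = 24/12 = 2.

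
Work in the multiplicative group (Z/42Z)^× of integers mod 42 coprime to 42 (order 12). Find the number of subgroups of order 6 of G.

3

|G| = 12 and 6 | 12, so subgroups of order 6 are possible by Lagrange.
The subgroups of order 6 are: {1, 11, 23, 25, 29, 37}; {1, 13, 19, 25, 31, 37}; {1, 5, 17, 25, 37, 41}.
So G has 3 subgroups of order 6.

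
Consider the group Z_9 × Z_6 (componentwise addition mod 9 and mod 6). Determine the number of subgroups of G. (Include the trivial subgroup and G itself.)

20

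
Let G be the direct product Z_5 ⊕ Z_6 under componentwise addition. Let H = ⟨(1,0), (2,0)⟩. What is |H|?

|⟨(1,0)⟩| = 5 and |⟨(2,0)⟩| = 5, so |H| is a multiple of lcm(5, 5) = 5 and divides |G| = 30.
Closing under the operation: H = {(0,0), (1,0), (2,0), (3,0), (4,0)}, so |H| = 5.

5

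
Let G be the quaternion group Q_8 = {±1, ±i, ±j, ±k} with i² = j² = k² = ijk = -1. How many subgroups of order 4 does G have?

3

|G| = 8 and 4 | 8, so subgroups of order 4 are possible by Lagrange.
The subgroups of order 4 are: {1, -1, i, -i}; {1, -1, j, -j}; {1, -1, k, -k}.
So G has 3 subgroups of order 4.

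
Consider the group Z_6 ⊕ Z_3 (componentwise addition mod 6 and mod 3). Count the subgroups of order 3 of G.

|G| = 18 and 3 | 18, so subgroups of order 3 are possible by Lagrange.
The subgroups of order 3 are: {(0,0), (0,1), (0,2)}; {(0,0), (2,0), (4,0)}; {(0,0), (2,1), (4,2)}; {(0,0), (2,2), (4,1)}.
So G has 4 subgroups of order 3.

4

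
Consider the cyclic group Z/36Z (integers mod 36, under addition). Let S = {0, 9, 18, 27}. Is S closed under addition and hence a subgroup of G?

Yes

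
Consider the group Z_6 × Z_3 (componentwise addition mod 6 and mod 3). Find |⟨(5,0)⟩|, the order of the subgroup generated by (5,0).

The order of (5,0) in Z_6 × Z_3 is lcm(ord(5) in Z_6, ord(0) in Z_3).
ord(5) = 6 and ord(0) = 1, so |⟨(5,0)⟩| = lcm(6, 1) = 6.

6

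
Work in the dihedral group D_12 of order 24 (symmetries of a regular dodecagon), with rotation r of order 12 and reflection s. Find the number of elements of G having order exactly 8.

0

No element of G has order 8 (even though 8 | 24).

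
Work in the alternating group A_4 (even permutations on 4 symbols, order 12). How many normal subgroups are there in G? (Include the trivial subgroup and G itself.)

3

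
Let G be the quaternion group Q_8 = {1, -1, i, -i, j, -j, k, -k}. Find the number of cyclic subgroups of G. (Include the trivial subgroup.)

5

A cyclic subgroup of order d is generated by each of its φ(d) elements of order d, so the cyclic subgroups of order d number (#elements of order d)/φ(d).
Cyclic subgroups by order — order 1: 1; order 2: 1; order 4: 3.
Total: 5.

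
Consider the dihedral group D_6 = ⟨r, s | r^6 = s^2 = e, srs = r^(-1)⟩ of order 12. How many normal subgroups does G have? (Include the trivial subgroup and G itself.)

G has 16 subgroups. Checking conjugation-invariance by order — order 1: 1/1 normal; order 2: 1/7 normal; order 3: 1/1 normal; order 4: 0/3 normal; order 6: 3/3 normal; order 12: 1/1 normal.
Total normal subgroups: 7.

7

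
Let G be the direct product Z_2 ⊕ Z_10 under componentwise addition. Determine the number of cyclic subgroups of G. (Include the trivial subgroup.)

A cyclic subgroup of order d is generated by each of its φ(d) elements of order d, so the cyclic subgroups of order d number (#elements of order d)/φ(d).
Cyclic subgroups by order — order 1: 1; order 2: 3; order 5: 1; order 10: 3.
Total: 8.

8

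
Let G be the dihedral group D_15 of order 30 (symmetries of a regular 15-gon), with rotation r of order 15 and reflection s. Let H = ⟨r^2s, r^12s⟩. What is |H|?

|⟨r^2s⟩| = 2 and |⟨r^12s⟩| = 2, so |H| is a multiple of lcm(2, 2) = 2 and divides |G| = 30.
Closing under the operation: H = {e, r^5, r^10, r^2s, r^7s, r^12s}, so |H| = 6.

6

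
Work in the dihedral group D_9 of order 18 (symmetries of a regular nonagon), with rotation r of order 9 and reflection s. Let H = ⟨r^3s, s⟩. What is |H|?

6

|⟨r^3s⟩| = 2 and |⟨s⟩| = 2, so |H| is a multiple of lcm(2, 2) = 2 and divides |G| = 18.
Closing under the operation: H = {e, r^3, r^6, s, r^3s, r^6s}, so |H| = 6.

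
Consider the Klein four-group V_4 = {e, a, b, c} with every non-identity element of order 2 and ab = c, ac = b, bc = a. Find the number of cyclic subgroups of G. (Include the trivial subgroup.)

A cyclic subgroup of order d is generated by each of its φ(d) elements of order d, so the cyclic subgroups of order d number (#elements of order d)/φ(d).
Cyclic subgroups by order — order 1: 1; order 2: 3.
Total: 4.

4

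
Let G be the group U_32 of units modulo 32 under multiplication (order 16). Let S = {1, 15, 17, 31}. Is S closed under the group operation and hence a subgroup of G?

Yes

|S| = 4 divides |G| = 16, consistent with Lagrange.
S contains the identity, every element's inverse is in S, and S is closed under ·: it is a subgroup.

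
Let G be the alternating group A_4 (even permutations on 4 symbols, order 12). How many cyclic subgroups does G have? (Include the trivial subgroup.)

8

Group the elements of G by the cyclic subgroup they generate; each cyclic subgroup of order d accounts for φ(d) elements.
Cyclic subgroups by order — order 1: 1; order 2: 3; order 3: 4.
Total: 8.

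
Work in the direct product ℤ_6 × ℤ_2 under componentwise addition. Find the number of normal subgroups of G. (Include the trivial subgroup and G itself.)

G is abelian, so every subgroup is normal.
G has 10 subgroups in total, hence 10 normal subgroups.

10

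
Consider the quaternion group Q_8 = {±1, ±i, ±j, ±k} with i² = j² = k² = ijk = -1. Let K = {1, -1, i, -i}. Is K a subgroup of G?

Yes

|K| = 4 divides |G| = 8, consistent with Lagrange.
K contains the identity, every element's inverse is in K, and K is closed under ·: it is a subgroup.
In fact K = ⟨-i⟩.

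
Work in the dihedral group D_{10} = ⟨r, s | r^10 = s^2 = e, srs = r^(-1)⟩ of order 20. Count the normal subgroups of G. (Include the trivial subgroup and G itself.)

7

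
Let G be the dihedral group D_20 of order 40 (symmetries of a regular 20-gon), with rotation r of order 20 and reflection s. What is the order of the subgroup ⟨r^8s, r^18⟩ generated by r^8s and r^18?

20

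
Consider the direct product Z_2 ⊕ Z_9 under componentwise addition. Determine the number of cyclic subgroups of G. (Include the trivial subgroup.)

Each element a generates a cyclic subgroup ⟨a⟩; distinct elements may generate the same one (a cyclic group of order d has φ(d) generators).
Cyclic subgroups by order — order 1: 1; order 2: 1; order 3: 1; order 6: 1; order 9: 1; order 18: 1.
Total: 6.

6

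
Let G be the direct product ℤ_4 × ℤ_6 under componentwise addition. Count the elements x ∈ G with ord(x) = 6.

6

An element (a,b) has order lcm(ord(a), ord(b)); count pairs with lcm equal to 6.
Enumerating gives 6 such elements.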